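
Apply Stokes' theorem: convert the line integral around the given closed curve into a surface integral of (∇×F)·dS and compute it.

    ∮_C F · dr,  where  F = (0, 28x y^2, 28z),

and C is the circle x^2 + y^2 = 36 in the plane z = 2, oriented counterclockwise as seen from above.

Let S be the flat disk x^2 + y^2 ≤ 36 in the plane z = 2, with upward unit normal n̂ = ẑ. By Stokes' theorem,

    ∮_C F · dr = ∬_S (∇ × F) · n̂ dS = ∬_D (curl F)_z dA,

where D is the disk x^2 + y^2 ≤ 36.

Compute the curl of F = (0, 28x y^2, 28z):
    (∇ × F)_x = ∂F_z/∂y - ∂F_y/∂z = 0,
    (∇ × F)_y = ∂F_x/∂z - ∂F_z/∂x = 0,
    (∇ × F)_z = ∂F_y/∂x - ∂F_x/∂y = 28y^2.

On z = 2, (curl F)_z = 28y^2.

Convert to polar (x = r cos θ, y = r sin θ, dA = r dr dθ); the integrand becomes 28r^2sin(θ)^2, so

    ∬_D (curl F)_z dA = ∫_0^{2π} ∫_0^{6} (28r^2sin(θ)^2) · r dr dθ.

Inner (r from 0 to 6): 9072sin(θ)^2.
Outer (θ from 0 to 2π): 9072π.

Therefore ∮_C F · dr = 9072π.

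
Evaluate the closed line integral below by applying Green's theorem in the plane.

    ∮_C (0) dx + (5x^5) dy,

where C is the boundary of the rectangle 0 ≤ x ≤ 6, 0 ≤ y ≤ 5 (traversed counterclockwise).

Green's theorem converts the closed line integral into a double integral over the enclosed region D:

    ∮_C P dx + Q dy = ∬_D (∂Q/∂x - ∂P/∂y) dA.

Here P = 0, Q = 5x^5, so

    ∂Q/∂x = 25x^4,    ∂P/∂y = 0,
    ∂Q/∂x - ∂P/∂y = 25x^4.

D is the region 0 ≤ x ≤ 6, 0 ≤ y ≤ 5. Evaluating the double integral:

    ∬_D (25x^4) dA = ∫_0^{6} ∫_0^{5} (25x^4) dy dx.

Inner (y from 0 to 5): 125x^4.
Outer (x from 0 to 6): 194400.

Therefore ∮_C P dx + Q dy = 194400.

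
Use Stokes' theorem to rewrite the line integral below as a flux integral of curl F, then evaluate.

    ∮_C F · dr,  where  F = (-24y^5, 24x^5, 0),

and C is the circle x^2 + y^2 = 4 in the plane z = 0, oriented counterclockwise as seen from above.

Let S be the flat disk x^2 + y^2 ≤ 4 in the plane z = 0, with upward unit normal n̂ = ẑ. By Stokes' theorem,

    ∮_C F · dr = ∬_S (∇ × F) · n̂ dS = ∬_D (curl F)_z dA,

where D is the disk x^2 + y^2 ≤ 4.

Compute the curl of F = (-24y^5, 24x^5, 0):
    (∇ × F)_x = ∂F_z/∂y - ∂F_y/∂z = 0,
    (∇ × F)_y = ∂F_x/∂z - ∂F_z/∂x = 0,
    (∇ × F)_z = ∂F_y/∂x - ∂F_x/∂y = 120x^4 + 120y^4.

On z = 0, (curl F)_z = 120x^4 + 120y^4.

Convert to polar (x = r cos θ, y = r sin θ, dA = r dr dθ); the integrand becomes 120r^4(sin(θ)^4 + cos(θ)^4), so

    ∬_D (curl F)_z dA = ∫_0^{2π} ∫_0^{2} (120r^4(sin(θ)^4 + cos(θ)^4)) · r dr dθ.

Inner (r from 0 to 2): 1280sin(θ)^4 + 1280cos(θ)^4.
Outer (θ from 0 to 2π): 1920π.

Therefore ∮_C F · dr = 1920π.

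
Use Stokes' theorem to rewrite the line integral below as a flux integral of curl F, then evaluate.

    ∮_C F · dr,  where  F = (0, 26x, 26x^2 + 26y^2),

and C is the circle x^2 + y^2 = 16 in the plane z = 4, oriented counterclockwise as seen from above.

Let S be the flat disk x^2 + y^2 ≤ 16 in the plane z = 4, with upward unit normal n̂ = ẑ. By Stokes' theorem,

    ∮_C F · dr = ∬_S (∇ × F) · n̂ dS = ∬_D (curl F)_z dA,

where D is the disk x^2 + y^2 ≤ 16.

Compute the curl of F = (0, 26x, 26x^2 + 26y^2):
    (∇ × F)_x = ∂F_z/∂y - ∂F_y/∂z = 52y,
    (∇ × F)_y = ∂F_x/∂z - ∂F_z/∂x = -52x,
    (∇ × F)_z = ∂F_y/∂x - ∂F_x/∂y = 26.

On z = 4, (curl F)_z = 26.

Convert to polar (x = r cos θ, y = r sin θ, dA = r dr dθ); the integrand becomes 26, so

    ∬_D (curl F)_z dA = ∫_0^{2π} ∫_0^{4} (26) · r dr dθ.

Inner (r from 0 to 4): 208.
Outer (θ from 0 to 2π): 416π.

Therefore ∮_C F · dr = 416π.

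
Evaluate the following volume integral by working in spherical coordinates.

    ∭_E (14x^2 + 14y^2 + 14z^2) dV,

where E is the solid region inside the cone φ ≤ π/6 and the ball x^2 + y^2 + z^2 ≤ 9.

In spherical coordinates, x = ρ sin(φ) cos(θ), y = ρ sin(φ) sin(θ), z = ρ cos(φ), and dV = ρ^2 sin(φ) dρ dφ dθ.

The integrand becomes 14ρ^2, so

    ∭_E (14x^2 + 14y^2 + 14z^2) dV = ∫_{0}^{2π} ∫_{0}^{π/6} ∫_{0}^{3} (14ρ^2) · ρ^2 sin(φ) dρ dφ dθ.

Inner (ρ): 3402sin(φ)/5.
Middle (φ): 3402/5 - 1701sqrt(3)/5.
Outer (θ): 3402π (2 - sqrt(3))/5.

Therefore the triple integral equals 3402π (2 - sqrt(3))/5.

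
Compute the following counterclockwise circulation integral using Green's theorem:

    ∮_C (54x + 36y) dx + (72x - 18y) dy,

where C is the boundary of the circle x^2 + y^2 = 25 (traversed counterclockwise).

Green's theorem converts the closed line integral into a double integral over the enclosed region D:

    ∮_C P dx + Q dy = ∬_D (∂Q/∂x - ∂P/∂y) dA.

Here P = 54x + 36y, Q = 72x - 18y, so

    ∂Q/∂x = 72,    ∂P/∂y = 36,
    ∂Q/∂x - ∂P/∂y = 36.

D is the region x^2 + y^2 ≤ 25. Evaluating the double integral:

In polar coordinates (x = r cos θ, y = r sin θ, dA = r dr dθ) the integrand becomes 36, so

    ∬_D (36) dA = ∫_0^{2π} ∫_0^{5} (36) · r dr dθ.

Inner (r from 0 to 5): 450.
Outer (θ from 0 to 2π): 900π.

Therefore ∮_C P dx + Q dy = 900π.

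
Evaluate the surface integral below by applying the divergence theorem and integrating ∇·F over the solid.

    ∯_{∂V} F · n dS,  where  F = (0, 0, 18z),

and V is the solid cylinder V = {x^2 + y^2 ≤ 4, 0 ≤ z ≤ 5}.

By the divergence theorem,

    ∯_{∂V} F · n dS = ∭_V (∇ · F) dV.

Compute the divergence:
    ∇ · F = ∂F_x/∂x + ∂F_y/∂y + ∂F_z/∂z = 0 + 0 + 18 = 18.

In cylindrical coordinates, x = r cos(θ), y = r sin(θ), z = z, dV = r dr dθ dz, with 0 ≤ r ≤ 2, 0 ≤ θ ≤ 2π, 0 ≤ z ≤ 5.

The integrand, after substitution and multiplying by the volume element, becomes (18) · r, so

    ∭_V (∇·F) dV = ∫_0^{2π} ∫_0^{2} ∫_0^{5} (18) · r dz dr dθ.

Inner (z from 0 to 5): 90r.
Middle (r from 0 to 2): 180.
Outer (θ from 0 to 2π): 360π.

Therefore ∯_{∂V} F · n dS = 360π.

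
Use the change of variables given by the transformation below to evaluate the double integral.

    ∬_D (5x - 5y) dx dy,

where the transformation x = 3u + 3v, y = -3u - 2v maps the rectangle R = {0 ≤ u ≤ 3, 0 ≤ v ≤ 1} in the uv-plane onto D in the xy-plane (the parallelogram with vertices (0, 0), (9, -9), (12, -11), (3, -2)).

Compute the Jacobian determinant of (x, y) with respect to (u, v):

    ∂(x,y)/∂(u,v) = | 3  3 | = (3)(-2) - (3)(-3) = 3.
                   | -3  -2 |

Its absolute value is |J| = 3 (the area scaling factor).

Substituting x = 3u + 3v, y = -3u - 2v into the integrand,

    5x - 5y → 30u + 25v,

so the integral becomes

    ∬_R (30u + 25v) · |J| du dv = ∫_0^3 ∫_0^1 (90u + 75v) dv du.

Inner (v): 90u + 75/2.
Outer (u): 1035/2.

Therefore ∬_D (5x - 5y) dx dy = 1035/2.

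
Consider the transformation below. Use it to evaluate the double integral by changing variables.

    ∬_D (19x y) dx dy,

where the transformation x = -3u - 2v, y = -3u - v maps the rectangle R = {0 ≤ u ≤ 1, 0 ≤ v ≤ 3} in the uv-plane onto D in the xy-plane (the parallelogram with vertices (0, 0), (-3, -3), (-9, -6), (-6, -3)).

Compute the Jacobian determinant of (x, y) with respect to (u, v):

    ∂(x,y)/∂(u,v) = | -3  -2 | = (-3)(-1) - (-2)(-3) = -3.
                   | -3  -1 |

Its absolute value is |J| = 3 (the area scaling factor).

Substituting x = -3u - 2v, y = -3u - v into the integrand,

    19x y → 171u^2 + 171u v + 38v^2,

so the integral becomes

    ∬_R (171u^2 + 171u v + 38v^2) · |J| du dv = ∫_0^1 ∫_0^3 (513u^2 + 513u v + 114v^2) dv du.

Inner (v): 1539u^2 + 4617u/2 + 1026.
Outer (u): 10773/4.

Therefore ∬_D (19x y) dx dy = 10773/4.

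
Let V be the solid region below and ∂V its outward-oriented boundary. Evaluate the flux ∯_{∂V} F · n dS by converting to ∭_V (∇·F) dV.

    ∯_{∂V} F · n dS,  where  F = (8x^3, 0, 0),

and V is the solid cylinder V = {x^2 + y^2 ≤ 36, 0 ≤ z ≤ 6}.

By the divergence theorem,

    ∯_{∂V} F · n dS = ∭_V (∇ · F) dV.

Compute the divergence:
    ∇ · F = ∂F_x/∂x + ∂F_y/∂y + ∂F_z/∂z = 24x^2 + 0 + 0 = 24x^2.

In cylindrical coordinates, x = r cos(θ), y = r sin(θ), z = z, dV = r dr dθ dz, with 0 ≤ r ≤ 6, 0 ≤ θ ≤ 2π, 0 ≤ z ≤ 6.

The integrand, after substitution and multiplying by the volume element, becomes (24r^2cos(θ)^2) · r, so

    ∭_V (∇·F) dV = ∫_0^{2π} ∫_0^{6} ∫_0^{6} (24r^2cos(θ)^2) · r dz dr dθ.

Inner (z from 0 to 6): 144r^3cos(θ)^2.
Middle (r from 0 to 6): 46656cos(θ)^2.
Outer (θ from 0 to 2π): 46656π.

Therefore ∯_{∂V} F · n dS = 46656π.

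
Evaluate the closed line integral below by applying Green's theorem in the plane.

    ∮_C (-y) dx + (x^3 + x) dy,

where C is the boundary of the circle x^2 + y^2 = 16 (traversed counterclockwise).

Green's theorem converts the closed line integral into a double integral over the enclosed region D:

    ∮_C P dx + Q dy = ∬_D (∂Q/∂x - ∂P/∂y) dA.

Here P = -y, Q = x^3 + x, so

    ∂Q/∂x = 3x^2 + 1,    ∂P/∂y = -1,
    ∂Q/∂x - ∂P/∂y = 3x^2 + 2.

D is the region x^2 + y^2 ≤ 16. Evaluating the double integral:

In polar coordinates (x = r cos θ, y = r sin θ, dA = r dr dθ) the integrand becomes 3r^2cos(θ)^2 + 2, so

    ∬_D (3x^2 + 2) dA = ∫_0^{2π} ∫_0^{4} (3r^2cos(θ)^2 + 2) · r dr dθ.

Inner (r from 0 to 4): 192cos(θ)^2 + 16.
Outer (θ from 0 to 2π): 224π.

Therefore ∮_C P dx + Q dy = 224π.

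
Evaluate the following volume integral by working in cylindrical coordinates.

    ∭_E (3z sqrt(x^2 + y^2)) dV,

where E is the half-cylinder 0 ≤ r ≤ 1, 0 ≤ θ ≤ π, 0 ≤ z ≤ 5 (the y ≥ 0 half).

In cylindrical coordinates, x = r cos(θ), y = r sin(θ), z = z, and dV = r dr dθ dz.

The integrand becomes 3r z, so

    ∭_E (3z sqrt(x^2 + y^2)) dV = ∫_{0}^{π} ∫_{0}^{1} ∫_{0}^{5} (3r z) · r dz dr dθ.

Inner (z): 75r^2/2.
Middle (r from 0 to 1): 25/2.
Outer (θ): 25π/2.

Therefore the triple integral equals 25π/2.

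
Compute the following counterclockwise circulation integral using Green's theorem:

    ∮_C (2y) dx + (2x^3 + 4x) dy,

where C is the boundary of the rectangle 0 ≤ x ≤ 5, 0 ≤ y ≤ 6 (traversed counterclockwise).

Green's theorem converts the closed line integral into a double integral over the enclosed region D:

    ∮_C P dx + Q dy = ∬_D (∂Q/∂x - ∂P/∂y) dA.

Here P = 2y, Q = 2x^3 + 4x, so

    ∂Q/∂x = 6x^2 + 4,    ∂P/∂y = 2,
    ∂Q/∂x - ∂P/∂y = 6x^2 + 2.

D is the region 0 ≤ x ≤ 5, 0 ≤ y ≤ 6. Evaluating the double integral:

    ∬_D (6x^2 + 2) dA = ∫_0^{5} ∫_0^{6} (6x^2 + 2) dy dx.

Inner (y from 0 to 6): 36x^2 + 12.
Outer (x from 0 to 5): 1560.

Therefore ∮_C P dx + Q dy = 1560.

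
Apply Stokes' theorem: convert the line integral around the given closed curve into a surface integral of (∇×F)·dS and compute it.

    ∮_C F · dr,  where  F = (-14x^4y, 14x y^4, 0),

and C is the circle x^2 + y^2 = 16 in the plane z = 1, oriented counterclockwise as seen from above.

Let S be the flat disk x^2 + y^2 ≤ 16 in the plane z = 1, with upward unit normal n̂ = ẑ. By Stokes' theorem,

    ∮_C F · dr = ∬_S (∇ × F) · n̂ dS = ∬_D (curl F)_z dA,

where D is the disk x^2 + y^2 ≤ 16.

Compute the curl of F = (-14x^4y, 14x y^4, 0):
    (∇ × F)_x = ∂F_z/∂y - ∂F_y/∂z = 0,
    (∇ × F)_y = ∂F_x/∂z - ∂F_z/∂x = 0,
    (∇ × F)_z = ∂F_y/∂x - ∂F_x/∂y = 14x^4 + 14y^4.

On z = 1, (curl F)_z = 14x^4 + 14y^4.

Convert to polar (x = r cos θ, y = r sin θ, dA = r dr dθ); the integrand becomes 14r^4(sin(θ)^4 + cos(θ)^4), so

    ∬_D (curl F)_z dA = ∫_0^{2π} ∫_0^{4} (14r^4(sin(θ)^4 + cos(θ)^4)) · r dr dθ.

Inner (r from 0 to 4): 28672sin(θ)^4/3 + 28672cos(θ)^4/3.
Outer (θ from 0 to 2π): 14336π.

Therefore ∮_C F · dr = 14336π.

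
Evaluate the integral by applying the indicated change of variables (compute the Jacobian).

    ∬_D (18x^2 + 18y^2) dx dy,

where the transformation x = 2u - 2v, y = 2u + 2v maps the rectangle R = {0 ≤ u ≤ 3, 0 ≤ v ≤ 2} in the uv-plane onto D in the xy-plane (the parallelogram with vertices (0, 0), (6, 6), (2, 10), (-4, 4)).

Compute the Jacobian determinant of (x, y) with respect to (u, v):

    ∂(x,y)/∂(u,v) = | 2  -2 | = (2)(2) - (-2)(2) = 8.
                   | 2  2 |

Its absolute value is |J| = 8 (the area scaling factor).

Substituting x = 2u - 2v, y = 2u + 2v into the integrand,

    18x^2 + 18y^2 → 144u^2 + 144v^2,

so the integral becomes

    ∬_R (144u^2 + 144v^2) · |J| du dv = ∫_0^3 ∫_0^2 (1152u^2 + 1152v^2) dv du.

Inner (v): 2304u^2 + 3072.
Outer (u): 29952.

Therefore ∬_D (18x^2 + 18y^2) dx dy = 29952.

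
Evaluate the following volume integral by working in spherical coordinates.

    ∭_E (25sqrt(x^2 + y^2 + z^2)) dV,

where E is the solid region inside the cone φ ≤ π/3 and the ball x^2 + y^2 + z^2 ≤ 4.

In spherical coordinates, x = ρ sin(φ) cos(θ), y = ρ sin(φ) sin(θ), z = ρ cos(φ), and dV = ρ^2 sin(φ) dρ dφ dθ.

The integrand becomes 25ρ, so

    ∭_E (25sqrt(x^2 + y^2 + z^2)) dV = ∫_{0}^{2π} ∫_{0}^{π/3} ∫_{0}^{2} (25ρ) · ρ^2 sin(φ) dρ dφ dθ.

Inner (ρ): 100sin(φ).
Middle (φ): 50.
Outer (θ): 100π.

Therefore the triple integral equals 100π.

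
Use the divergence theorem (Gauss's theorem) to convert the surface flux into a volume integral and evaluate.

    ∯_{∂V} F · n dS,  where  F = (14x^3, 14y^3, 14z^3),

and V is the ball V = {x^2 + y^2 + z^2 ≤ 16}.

By the divergence theorem,

    ∯_{∂V} F · n dS = ∭_V (∇ · F) dV.

Compute the divergence:
    ∇ · F = ∂F_x/∂x + ∂F_y/∂y + ∂F_z/∂z = 42x^2 + 42y^2 + 42z^2.

In spherical coordinates, x = ρ sin(φ) cos(θ), y = ρ sin(φ) sin(θ), z = ρ cos(φ), dV = ρ^2 sin(φ) dρ dφ dθ, with 0 ≤ ρ ≤ 4, 0 ≤ φ ≤ π, 0 ≤ θ ≤ 2π.

The integrand, after substitution and multiplying by the volume element, becomes (42ρ^2) · ρ^2 sin(φ), so

    ∭_V (∇·F) dV = ∫_0^{2π} ∫_0^{π} ∫_0^{4} (42ρ^2) · ρ^2 sin(φ) dρ dφ dθ.

Inner (ρ from 0 to 4): 43008sin(φ)/5.
Middle (φ from 0 to π): 86016/5.
Outer (θ from 0 to 2π): 172032π/5.

Therefore ∯_{∂V} F · n dS = 172032π/5.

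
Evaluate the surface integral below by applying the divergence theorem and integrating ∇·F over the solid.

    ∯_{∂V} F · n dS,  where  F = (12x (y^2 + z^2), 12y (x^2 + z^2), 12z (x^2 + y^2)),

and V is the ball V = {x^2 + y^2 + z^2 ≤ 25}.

By the divergence theorem,

    ∯_{∂V} F · n dS = ∭_V (∇ · F) dV.

Compute the divergence:
    ∇ · F = ∂F_x/∂x + ∂F_y/∂y + ∂F_z/∂z = 12y^2 + 12z^2 + 12x^2 + 12z^2 + 12x^2 + 12y^2 = 24x^2 + 24y^2 + 24z^2.

In spherical coordinates, x = ρ sin(φ) cos(θ), y = ρ sin(φ) sin(θ), z = ρ cos(φ), dV = ρ^2 sin(φ) dρ dφ dθ, with 0 ≤ ρ ≤ 5, 0 ≤ φ ≤ π, 0 ≤ θ ≤ 2π.

The integrand, after substitution and multiplying by the volume element, becomes (24ρ^2) · ρ^2 sin(φ), so

    ∭_V (∇·F) dV = ∫_0^{2π} ∫_0^{π} ∫_0^{5} (24ρ^2) · ρ^2 sin(φ) dρ dφ dθ.

Inner (ρ from 0 to 5): 15000sin(φ).
Middle (φ from 0 to π): 30000.
Outer (θ from 0 to 2π): 60000π.

Therefore ∯_{∂V} F · n dS = 60000π.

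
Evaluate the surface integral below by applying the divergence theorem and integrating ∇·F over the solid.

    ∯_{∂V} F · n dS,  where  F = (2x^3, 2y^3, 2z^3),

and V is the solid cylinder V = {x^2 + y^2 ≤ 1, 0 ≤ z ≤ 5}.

By the divergence theorem,

    ∯_{∂V} F · n dS = ∭_V (∇ · F) dV.

Compute the divergence:
    ∇ · F = ∂F_x/∂x + ∂F_y/∂y + ∂F_z/∂z = 6x^2 + 6y^2 + 6z^2.

In cylindrical coordinates, x = r cos(θ), y = r sin(θ), z = z, dV = r dr dθ dz, with 0 ≤ r ≤ 1, 0 ≤ θ ≤ 2π, 0 ≤ z ≤ 5.

The integrand, after substitution and multiplying by the volume element, becomes (6r^2 + 6z^2) · r, so

    ∭_V (∇·F) dV = ∫_0^{2π} ∫_0^{1} ∫_0^{5} (6r^2 + 6z^2) · r dz dr dθ.

Inner (z from 0 to 5): 30r^3 + 250r.
Middle (r from 0 to 1): 265/2.
Outer (θ from 0 to 2π): 265π.

Therefore ∯_{∂V} F · n dS = 265π.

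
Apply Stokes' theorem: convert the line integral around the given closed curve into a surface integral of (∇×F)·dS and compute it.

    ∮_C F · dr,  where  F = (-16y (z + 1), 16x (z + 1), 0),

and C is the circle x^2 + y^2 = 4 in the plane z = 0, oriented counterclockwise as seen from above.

Let S be the flat disk x^2 + y^2 ≤ 4 in the plane z = 0, with upward unit normal n̂ = ẑ. By Stokes' theorem,

    ∮_C F · dr = ∬_S (∇ × F) · n̂ dS = ∬_D (curl F)_z dA,

where D is the disk x^2 + y^2 ≤ 4.

Compute the curl of F = (-16y (z + 1), 16x (z + 1), 0):
    (∇ × F)_x = ∂F_z/∂y - ∂F_y/∂z = -16x,
    (∇ × F)_y = ∂F_x/∂z - ∂F_z/∂x = -16y,
    (∇ × F)_z = ∂F_y/∂x - ∂F_x/∂y = 32z + 32.

On z = 0, (curl F)_z = 32.

Convert to polar (x = r cos θ, y = r sin θ, dA = r dr dθ); the integrand becomes 32, so

    ∬_D (curl F)_z dA = ∫_0^{2π} ∫_0^{2} (32) · r dr dθ.

Inner (r from 0 to 2): 64.
Outer (θ from 0 to 2π): 128π.

Therefore ∮_C F · dr = 128π.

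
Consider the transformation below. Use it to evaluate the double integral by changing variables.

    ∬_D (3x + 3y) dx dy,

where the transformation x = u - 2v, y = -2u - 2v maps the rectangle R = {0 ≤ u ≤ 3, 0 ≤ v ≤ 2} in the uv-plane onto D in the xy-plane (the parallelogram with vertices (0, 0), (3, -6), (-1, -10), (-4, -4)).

Compute the Jacobian determinant of (x, y) with respect to (u, v):

    ∂(x,y)/∂(u,v) = | 1  -2 | = (1)(-2) - (-2)(-2) = -6.
                   | -2  -2 |

Its absolute value is |J| = 6 (the area scaling factor).

Substituting x = u - 2v, y = -2u - 2v into the integrand,

    3x + 3y → -3u - 12v,

so the integral becomes

    ∬_R (-3u - 12v) · |J| du dv = ∫_0^3 ∫_0^2 (-18u - 72v) dv du.

Inner (v): -36u - 144.
Outer (u): -594.

Therefore ∬_D (3x + 3y) dx dy = -594.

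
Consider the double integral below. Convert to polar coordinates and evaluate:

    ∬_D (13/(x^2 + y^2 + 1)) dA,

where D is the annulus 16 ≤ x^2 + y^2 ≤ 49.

The region D is 4 ≤ r ≤ 7, 0 ≤ θ ≤ 2π in polar coordinates, where x = r cos(θ), y = r sin(θ), and dA = r dr dθ.

Under the substitution, the integrand becomes 13/(r^2 + 1), so

    ∬_D (13/(x^2 + y^2 + 1)) dA = ∫_{0}^{2π} ∫_{4}^{7} (13/(r^2 + 1)) · r dr dθ.

Inner integral (in r): ∫_{4}^{7} (13/(r^2 + 1)) · r dr = log(78125000000sqrt(34)/410338673).

Outer integral (in θ): ∫_{0}^{2π} (log(78125000000sqrt(34)/410338673)) dθ = log((78125000000sqrt(34)/410338673)^(2π)).

Therefore ∬_D (13/(x^2 + y^2 + 1)) dA = log((78125000000sqrt(34)/410338673)^(2π)).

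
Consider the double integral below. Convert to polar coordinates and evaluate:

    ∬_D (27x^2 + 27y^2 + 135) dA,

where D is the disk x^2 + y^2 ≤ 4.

The region D is 0 ≤ r ≤ 2, 0 ≤ θ ≤ 2π in polar coordinates, where x = r cos(θ), y = r sin(θ), and dA = r dr dθ.

Under the substitution, the integrand becomes 27r^2 + 135, so

    ∬_D (27x^2 + 27y^2 + 135) dA = ∫_{0}^{2π} ∫_{0}^{2} (27r^2 + 135) · r dr dθ.

Inner integral (in r): ∫_{0}^{2} (27r^2 + 135) · r dr = 378.

Outer integral (in θ): ∫_{0}^{2π} (378) dθ = 756π.

Therefore ∬_D (27x^2 + 27y^2 + 135) dA = 756π.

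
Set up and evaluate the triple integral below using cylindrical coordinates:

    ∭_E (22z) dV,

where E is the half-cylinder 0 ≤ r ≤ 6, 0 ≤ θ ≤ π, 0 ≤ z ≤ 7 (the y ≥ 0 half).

In cylindrical coordinates, x = r cos(θ), y = r sin(θ), z = z, and dV = r dr dθ dz.

The integrand becomes 22z, so

    ∭_E (22z) dV = ∫_{0}^{π} ∫_{0}^{6} ∫_{0}^{7} (22z) · r dz dr dθ.

Inner (z): 539r.
Middle (r from 0 to 6): 9702.
Outer (θ): 9702π.

Therefore the triple integral equals 9702π.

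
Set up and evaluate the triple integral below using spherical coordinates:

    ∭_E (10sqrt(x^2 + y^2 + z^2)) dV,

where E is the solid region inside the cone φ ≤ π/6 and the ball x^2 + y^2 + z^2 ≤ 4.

In spherical coordinates, x = ρ sin(φ) cos(θ), y = ρ sin(φ) sin(θ), z = ρ cos(φ), and dV = ρ^2 sin(φ) dρ dφ dθ.

The integrand becomes 10ρ, so

    ∭_E (10sqrt(x^2 + y^2 + z^2)) dV = ∫_{0}^{2π} ∫_{0}^{π/6} ∫_{0}^{2} (10ρ) · ρ^2 sin(φ) dρ dφ dθ.

Inner (ρ): 40sin(φ).
Middle (φ): 40 - 20sqrt(3).
Outer (θ): 40π (2 - sqrt(3)).

Therefore the triple integral equals 40π (2 - sqrt(3)).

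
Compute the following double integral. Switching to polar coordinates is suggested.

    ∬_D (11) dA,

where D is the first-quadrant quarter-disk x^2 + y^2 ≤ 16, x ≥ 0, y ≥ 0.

The region D is 0 ≤ r ≤ 4, 0 ≤ θ ≤ π/2 in polar coordinates, where x = r cos(θ), y = r sin(θ), and dA = r dr dθ.

Under the substitution, the integrand becomes 11, so

    ∬_D (11) dA = ∫_{0}^{π/2} ∫_{0}^{4} (11) · r dr dθ.

Inner integral (in r): ∫_{0}^{4} (11) · r dr = 88.

Outer integral (in θ): ∫_{0}^{π/2} (88) dθ = 44π.

Therefore ∬_D (11) dA = 44π.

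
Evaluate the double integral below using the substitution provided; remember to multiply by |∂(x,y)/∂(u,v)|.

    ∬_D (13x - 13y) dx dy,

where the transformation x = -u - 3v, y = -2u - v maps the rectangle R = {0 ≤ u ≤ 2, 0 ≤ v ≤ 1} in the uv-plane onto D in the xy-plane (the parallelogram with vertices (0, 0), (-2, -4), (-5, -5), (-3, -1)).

Compute the Jacobian determinant of (x, y) with respect to (u, v):

    ∂(x,y)/∂(u,v) = | -1  -3 | = (-1)(-1) - (-3)(-2) = -5.
                   | -2  -1 |

Its absolute value is |J| = 5 (the area scaling factor).

Substituting x = -u - 3v, y = -2u - v into the integrand,

    13x - 13y → 13u - 26v,

so the integral becomes

    ∬_R (13u - 26v) · |J| du dv = ∫_0^2 ∫_0^1 (65u - 130v) dv du.

Inner (v): 65u - 65.
Outer (u): 0.

Therefore ∬_D (13x - 13y) dx dy = 0.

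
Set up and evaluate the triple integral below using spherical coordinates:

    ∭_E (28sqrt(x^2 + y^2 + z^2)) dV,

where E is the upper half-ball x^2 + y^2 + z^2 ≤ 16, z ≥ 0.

In spherical coordinates, x = ρ sin(φ) cos(θ), y = ρ sin(φ) sin(θ), z = ρ cos(φ), and dV = ρ^2 sin(φ) dρ dφ dθ.

The integrand becomes 28ρ, so

    ∭_E (28sqrt(x^2 + y^2 + z^2)) dV = ∫_{0}^{2π} ∫_{0}^{π/2} ∫_{0}^{4} (28ρ) · ρ^2 sin(φ) dρ dφ dθ.

Inner (ρ): 1792sin(φ).
Middle (φ): 1792.
Outer (θ): 3584π.

Therefore the triple integral equals 3584π.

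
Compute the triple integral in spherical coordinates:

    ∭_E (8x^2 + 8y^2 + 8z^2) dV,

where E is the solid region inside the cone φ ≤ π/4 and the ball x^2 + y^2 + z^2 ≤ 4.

In spherical coordinates, x = ρ sin(φ) cos(θ), y = ρ sin(φ) sin(θ), z = ρ cos(φ), and dV = ρ^2 sin(φ) dρ dφ dθ.

The integrand becomes 8ρ^2, so

    ∭_E (8x^2 + 8y^2 + 8z^2) dV = ∫_{0}^{2π} ∫_{0}^{π/4} ∫_{0}^{2} (8ρ^2) · ρ^2 sin(φ) dρ dφ dθ.

Inner (ρ): 256sin(φ)/5.
Middle (φ): 256/5 - 128sqrt(2)/5.
Outer (θ): 256π (2 - sqrt(2))/5.

Therefore the triple integral equals 256π (2 - sqrt(2))/5.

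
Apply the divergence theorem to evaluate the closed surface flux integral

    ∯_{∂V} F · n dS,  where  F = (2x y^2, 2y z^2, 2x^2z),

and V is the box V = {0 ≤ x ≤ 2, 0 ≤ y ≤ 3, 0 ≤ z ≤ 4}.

By the divergence theorem,

    ∯_{∂V} F · n dS = ∭_V (∇ · F) dV.

Compute the divergence:
    ∇ · F = ∂F_x/∂x + ∂F_y/∂y + ∂F_z/∂z = 2y^2 + 2z^2 + 2x^2 = 2x^2 + 2y^2 + 2z^2.

V is a rectangular box, so dV = dx dy dz with 0 ≤ x ≤ 2, 0 ≤ y ≤ 3, 0 ≤ z ≤ 4.

Integrate (2x^2 + 2y^2 + 2z^2) over V as an iterated integral:

    ∭_V (∇·F) dV = ∫_0^{2} ∫_0^{3} ∫_0^{4} (2x^2 + 2y^2 + 2z^2) dz dy dx.

Inner (z from 0 to 4): 8x^2 + 8y^2 + 128/3.
Middle (y from 0 to 3): 24x^2 + 200.
Outer (x from 0 to 2): 464.

Therefore ∯_{∂V} F · n dS = 464.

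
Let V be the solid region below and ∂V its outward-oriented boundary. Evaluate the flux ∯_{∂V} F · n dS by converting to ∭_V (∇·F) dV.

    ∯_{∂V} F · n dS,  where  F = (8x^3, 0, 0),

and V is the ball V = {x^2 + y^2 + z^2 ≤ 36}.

By the divergence theorem,

    ∯_{∂V} F · n dS = ∭_V (∇ · F) dV.

Compute the divergence:
    ∇ · F = ∂F_x/∂x + ∂F_y/∂y + ∂F_z/∂z = 24x^2 + 0 + 0 = 24x^2.

In spherical coordinates, x = ρ sin(φ) cos(θ), y = ρ sin(φ) sin(θ), z = ρ cos(φ), dV = ρ^2 sin(φ) dρ dφ dθ, with 0 ≤ ρ ≤ 6, 0 ≤ φ ≤ π, 0 ≤ θ ≤ 2π.

The integrand, after substitution and multiplying by the volume element, becomes (24ρ^2sin(φ)^2cos(θ)^2) · ρ^2 sin(φ), so

    ∭_V (∇·F) dV = ∫_0^{2π} ∫_0^{π} ∫_0^{6} (24ρ^2sin(φ)^2cos(θ)^2) · ρ^2 sin(φ) dρ dφ dθ.

Inner (ρ from 0 to 6): 186624sin(φ)^3cos(θ)^2/5.
Middle (φ from 0 to π): 248832cos(θ)^2/5.
Outer (θ from 0 to 2π): 248832π/5.

Therefore ∯_{∂V} F · n dS = 248832π/5.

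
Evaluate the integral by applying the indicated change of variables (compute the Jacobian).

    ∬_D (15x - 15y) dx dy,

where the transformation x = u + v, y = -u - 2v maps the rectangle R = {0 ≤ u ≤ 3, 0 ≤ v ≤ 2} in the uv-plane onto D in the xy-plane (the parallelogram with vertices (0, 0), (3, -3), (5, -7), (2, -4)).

Compute the Jacobian determinant of (x, y) with respect to (u, v):

    ∂(x,y)/∂(u,v) = | 1  1 | = (1)(-2) - (1)(-1) = -1.
                   | -1  -2 |

Its absolute value is |J| = 1 (the area scaling factor).

Substituting x = u + v, y = -u - 2v into the integrand,

    15x - 15y → 30u + 45v,

so the integral becomes

    ∬_R (30u + 45v) · |J| du dv = ∫_0^3 ∫_0^2 (30u + 45v) dv du.

Inner (v): 60u + 90.
Outer (u): 540.

Therefore ∬_D (15x - 15y) dx dy = 540.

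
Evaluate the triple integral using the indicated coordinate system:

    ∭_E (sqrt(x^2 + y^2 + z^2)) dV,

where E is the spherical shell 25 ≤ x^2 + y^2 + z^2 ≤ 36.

In spherical coordinates, x = ρ sin(φ) cos(θ), y = ρ sin(φ) sin(θ), z = ρ cos(φ), and dV = ρ^2 sin(φ) dρ dφ dθ.

The integrand becomes ρ, so

    ∭_E (sqrt(x^2 + y^2 + z^2)) dV = ∫_{0}^{2π} ∫_{0}^{π} ∫_{5}^{6} (ρ) · ρ^2 sin(φ) dρ dφ dθ.

Inner (ρ): 671sin(φ)/4.
Middle (φ): 671/2.
Outer (θ): 671π.

Therefore the triple integral equals 671π.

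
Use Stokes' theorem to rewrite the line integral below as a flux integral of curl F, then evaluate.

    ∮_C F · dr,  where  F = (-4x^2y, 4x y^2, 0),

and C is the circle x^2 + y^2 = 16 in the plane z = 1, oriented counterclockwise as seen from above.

Let S be the flat disk x^2 + y^2 ≤ 16 in the plane z = 1, with upward unit normal n̂ = ẑ. By Stokes' theorem,

    ∮_C F · dr = ∬_S (∇ × F) · n̂ dS = ∬_D (curl F)_z dA,

where D is the disk x^2 + y^2 ≤ 16.

Compute the curl of F = (-4x^2y, 4x y^2, 0):
    (∇ × F)_x = ∂F_z/∂y - ∂F_y/∂z = 0,
    (∇ × F)_y = ∂F_x/∂z - ∂F_z/∂x = 0,
    (∇ × F)_z = ∂F_y/∂x - ∂F_x/∂y = 4x^2 + 4y^2.

On z = 1, (curl F)_z = 4x^2 + 4y^2.

Convert to polar (x = r cos θ, y = r sin θ, dA = r dr dθ); the integrand becomes 4r^2, so

    ∬_D (curl F)_z dA = ∫_0^{2π} ∫_0^{4} (4r^2) · r dr dθ.

Inner (r from 0 to 4): 256.
Outer (θ from 0 to 2π): 512π.

Therefore ∮_C F · dr = 512π.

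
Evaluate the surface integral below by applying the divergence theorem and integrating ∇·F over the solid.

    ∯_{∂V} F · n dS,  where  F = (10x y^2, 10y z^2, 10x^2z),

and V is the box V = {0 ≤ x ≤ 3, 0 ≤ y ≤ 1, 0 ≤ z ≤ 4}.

By the divergence theorem,

    ∯_{∂V} F · n dS = ∭_V (∇ · F) dV.

Compute the divergence:
    ∇ · F = ∂F_x/∂x + ∂F_y/∂y + ∂F_z/∂z = 10y^2 + 10z^2 + 10x^2 = 10x^2 + 10y^2 + 10z^2.

V is a rectangular box, so dV = dx dy dz with 0 ≤ x ≤ 3, 0 ≤ y ≤ 1, 0 ≤ z ≤ 4.

Integrate (10x^2 + 10y^2 + 10z^2) over V as an iterated integral:

    ∭_V (∇·F) dV = ∫_0^{3} ∫_0^{1} ∫_0^{4} (10x^2 + 10y^2 + 10z^2) dz dy dx.

Inner (z from 0 to 4): 40x^2 + 40y^2 + 640/3.
Middle (y from 0 to 1): 40x^2 + 680/3.
Outer (x from 0 to 3): 1040.

Therefore ∯_{∂V} F · n dS = 1040.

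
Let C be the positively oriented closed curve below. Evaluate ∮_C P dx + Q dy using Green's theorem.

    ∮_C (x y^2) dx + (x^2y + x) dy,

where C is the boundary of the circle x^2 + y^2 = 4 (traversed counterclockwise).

Green's theorem converts the closed line integral into a double integral over the enclosed region D:

    ∮_C P dx + Q dy = ∬_D (∂Q/∂x - ∂P/∂y) dA.

Here P = x y^2, Q = x^2y + x, so

    ∂Q/∂x = 2x y + 1,    ∂P/∂y = 2x y,
    ∂Q/∂x - ∂P/∂y = 1.

D is the region x^2 + y^2 ≤ 4. Evaluating the double integral:

In polar coordinates (x = r cos θ, y = r sin θ, dA = r dr dθ) the integrand becomes 1, so

    ∬_D (1) dA = ∫_0^{2π} ∫_0^{2} (1) · r dr dθ.

Inner (r from 0 to 2): 2.
Outer (θ from 0 to 2π): 4π.

Therefore ∮_C P dx + Q dy = 4π.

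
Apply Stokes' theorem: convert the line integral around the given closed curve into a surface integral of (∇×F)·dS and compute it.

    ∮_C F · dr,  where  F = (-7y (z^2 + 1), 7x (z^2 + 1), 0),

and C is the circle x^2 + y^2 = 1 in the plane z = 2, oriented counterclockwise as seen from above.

Let S be the flat disk x^2 + y^2 ≤ 1 in the plane z = 2, with upward unit normal n̂ = ẑ. By Stokes' theorem,

    ∮_C F · dr = ∬_S (∇ × F) · n̂ dS = ∬_D (curl F)_z dA,

where D is the disk x^2 + y^2 ≤ 1.

Compute the curl of F = (-7y (z^2 + 1), 7x (z^2 + 1), 0):
    (∇ × F)_x = ∂F_z/∂y - ∂F_y/∂z = -14x z,
    (∇ × F)_y = ∂F_x/∂z - ∂F_z/∂x = -14y z,
    (∇ × F)_z = ∂F_y/∂x - ∂F_x/∂y = 14z^2 + 14.

On z = 2, (curl F)_z = 70.

Convert to polar (x = r cos θ, y = r sin θ, dA = r dr dθ); the integrand becomes 70, so

    ∬_D (curl F)_z dA = ∫_0^{2π} ∫_0^{1} (70) · r dr dθ.

Inner (r from 0 to 1): 35.
Outer (θ from 0 to 2π): 70π.

Therefore ∮_C F · dr = 70π.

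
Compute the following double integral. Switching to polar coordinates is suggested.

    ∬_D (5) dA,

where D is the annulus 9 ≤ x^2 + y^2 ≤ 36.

The region D is 3 ≤ r ≤ 6, 0 ≤ θ ≤ 2π in polar coordinates, where x = r cos(θ), y = r sin(θ), and dA = r dr dθ.

Under the substitution, the integrand becomes 5, so

    ∬_D (5) dA = ∫_{0}^{2π} ∫_{3}^{6} (5) · r dr dθ.

Inner integral (in r): ∫_{3}^{6} (5) · r dr = 135/2.

Outer integral (in θ): ∫_{0}^{2π} (135/2) dθ = 135π.

Therefore ∬_D (5) dA = 135π.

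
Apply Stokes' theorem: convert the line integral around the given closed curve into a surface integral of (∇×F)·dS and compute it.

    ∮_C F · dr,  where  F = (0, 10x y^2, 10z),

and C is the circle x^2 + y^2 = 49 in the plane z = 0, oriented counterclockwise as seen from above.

Let S be the flat disk x^2 + y^2 ≤ 49 in the plane z = 0, with upward unit normal n̂ = ẑ. By Stokes' theorem,

    ∮_C F · dr = ∬_S (∇ × F) · n̂ dS = ∬_D (curl F)_z dA,

where D is the disk x^2 + y^2 ≤ 49.

Compute the curl of F = (0, 10x y^2, 10z):
    (∇ × F)_x = ∂F_z/∂y - ∂F_y/∂z = 0,
    (∇ × F)_y = ∂F_x/∂z - ∂F_z/∂x = 0,
    (∇ × F)_z = ∂F_y/∂x - ∂F_x/∂y = 10y^2.

On z = 0, (curl F)_z = 10y^2.

Convert to polar (x = r cos θ, y = r sin θ, dA = r dr dθ); the integrand becomes 10r^2sin(θ)^2, so

    ∬_D (curl F)_z dA = ∫_0^{2π} ∫_0^{7} (10r^2sin(θ)^2) · r dr dθ.

Inner (r from 0 to 7): 12005sin(θ)^2/2.
Outer (θ from 0 to 2π): 12005π/2.

Therefore ∮_C F · dr = 12005π/2.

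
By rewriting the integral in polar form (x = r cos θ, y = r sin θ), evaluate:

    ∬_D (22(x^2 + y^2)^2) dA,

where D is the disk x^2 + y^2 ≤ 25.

The region D is 0 ≤ r ≤ 5, 0 ≤ θ ≤ 2π in polar coordinates, where x = r cos(θ), y = r sin(θ), and dA = r dr dθ.

Under the substitution, the integrand becomes 22r^4, so

    ∬_D (22(x^2 + y^2)^2) dA = ∫_{0}^{2π} ∫_{0}^{5} (22r^4) · r dr dθ.

Inner integral (in r): ∫_{0}^{5} (22r^4) · r dr = 171875/3.

Outer integral (in θ): ∫_{0}^{2π} (171875/3) dθ = 343750π/3.

Therefore ∬_D (22(x^2 + y^2)^2) dA = 343750π/3.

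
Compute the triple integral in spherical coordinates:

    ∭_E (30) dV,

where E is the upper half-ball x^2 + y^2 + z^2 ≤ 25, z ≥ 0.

In spherical coordinates, x = ρ sin(φ) cos(θ), y = ρ sin(φ) sin(θ), z = ρ cos(φ), and dV = ρ^2 sin(φ) dρ dφ dθ.

The integrand becomes 30, so

    ∭_E (30) dV = ∫_{0}^{2π} ∫_{0}^{π/2} ∫_{0}^{5} (30) · ρ^2 sin(φ) dρ dφ dθ.

Inner (ρ): 1250sin(φ).
Middle (φ): 1250.
Outer (θ): 2500π.

Therefore the triple integral equals 2500π.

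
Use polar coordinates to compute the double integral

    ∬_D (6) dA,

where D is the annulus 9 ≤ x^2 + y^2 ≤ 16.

The region D is 3 ≤ r ≤ 4, 0 ≤ θ ≤ 2π in polar coordinates, where x = r cos(θ), y = r sin(θ), and dA = r dr dθ.

Under the substitution, the integrand becomes 6, so

    ∬_D (6) dA = ∫_{0}^{2π} ∫_{3}^{4} (6) · r dr dθ.

Inner integral (in r): ∫_{3}^{4} (6) · r dr = 21.

Outer integral (in θ): ∫_{0}^{2π} (21) dθ = 42π.

Therefore ∬_D (6) dA = 42π.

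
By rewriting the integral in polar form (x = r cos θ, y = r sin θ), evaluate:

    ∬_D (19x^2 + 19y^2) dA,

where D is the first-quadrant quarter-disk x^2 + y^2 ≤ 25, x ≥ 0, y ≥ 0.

The region D is 0 ≤ r ≤ 5, 0 ≤ θ ≤ π/2 in polar coordinates, where x = r cos(θ), y = r sin(θ), and dA = r dr dθ.

Under the substitution, the integrand becomes 19r^2, so

    ∬_D (19x^2 + 19y^2) dA = ∫_{0}^{π/2} ∫_{0}^{5} (19r^2) · r dr dθ.

Inner integral (in r): ∫_{0}^{5} (19r^2) · r dr = 11875/4.

Outer integral (in θ): ∫_{0}^{π/2} (11875/4) dθ = 11875π/8.

Therefore ∬_D (19x^2 + 19y^2) dA = 11875π/8.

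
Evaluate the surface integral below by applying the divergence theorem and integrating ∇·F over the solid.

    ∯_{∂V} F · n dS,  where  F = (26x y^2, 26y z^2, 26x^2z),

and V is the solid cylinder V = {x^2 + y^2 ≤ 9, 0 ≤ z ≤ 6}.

By the divergence theorem,

    ∯_{∂V} F · n dS = ∭_V (∇ · F) dV.

Compute the divergence:
    ∇ · F = ∂F_x/∂x + ∂F_y/∂y + ∂F_z/∂z = 26y^2 + 26z^2 + 26x^2 = 26x^2 + 26y^2 + 26z^2.

In cylindrical coordinates, x = r cos(θ), y = r sin(θ), z = z, dV = r dr dθ dz, with 0 ≤ r ≤ 3, 0 ≤ θ ≤ 2π, 0 ≤ z ≤ 6.

The integrand, after substitution and multiplying by the volume element, becomes (26r^2 + 26z^2) · r, so

    ∭_V (∇·F) dV = ∫_0^{2π} ∫_0^{3} ∫_0^{6} (26r^2 + 26z^2) · r dz dr dθ.

Inner (z from 0 to 6): 156r (r^2 + 12).
Middle (r from 0 to 3): 11583.
Outer (θ from 0 to 2π): 23166π.

Therefore ∯_{∂V} F · n dS = 23166π.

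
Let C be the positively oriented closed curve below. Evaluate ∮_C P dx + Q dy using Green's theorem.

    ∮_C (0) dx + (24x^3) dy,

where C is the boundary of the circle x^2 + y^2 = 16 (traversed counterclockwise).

Green's theorem converts the closed line integral into a double integral over the enclosed region D:

    ∮_C P dx + Q dy = ∬_D (∂Q/∂x - ∂P/∂y) dA.

Here P = 0, Q = 24x^3, so

    ∂Q/∂x = 72x^2,    ∂P/∂y = 0,
    ∂Q/∂x - ∂P/∂y = 72x^2.

D is the region x^2 + y^2 ≤ 16. Evaluating the double integral:

In polar coordinates (x = r cos θ, y = r sin θ, dA = r dr dθ) the integrand becomes 72r^2cos(θ)^2, so

    ∬_D (72x^2) dA = ∫_0^{2π} ∫_0^{4} (72r^2cos(θ)^2) · r dr dθ.

Inner (r from 0 to 4): 4608cos(θ)^2.
Outer (θ from 0 to 2π): 4608π.

Therefore ∮_C P dx + Q dy = 4608π.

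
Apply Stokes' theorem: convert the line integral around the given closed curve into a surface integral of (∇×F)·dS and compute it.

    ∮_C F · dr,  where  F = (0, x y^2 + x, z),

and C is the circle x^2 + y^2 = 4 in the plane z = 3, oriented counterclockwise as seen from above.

Let S be the flat disk x^2 + y^2 ≤ 4 in the plane z = 3, with upward unit normal n̂ = ẑ. By Stokes' theorem,

    ∮_C F · dr = ∬_S (∇ × F) · n̂ dS = ∬_D (curl F)_z dA,

where D is the disk x^2 + y^2 ≤ 4.

Compute the curl of F = (0, x y^2 + x, z):
    (∇ × F)_x = ∂F_z/∂y - ∂F_y/∂z = 0,
    (∇ × F)_y = ∂F_x/∂z - ∂F_z/∂x = 0,
    (∇ × F)_z = ∂F_y/∂x - ∂F_x/∂y = y^2 + 1.

On z = 3, (curl F)_z = y^2 + 1.

Convert to polar (x = r cos θ, y = r sin θ, dA = r dr dθ); the integrand becomes r^2sin(θ)^2 + 1, so

    ∬_D (curl F)_z dA = ∫_0^{2π} ∫_0^{2} (r^2sin(θ)^2 + 1) · r dr dθ.

Inner (r from 0 to 2): 4 - 2cos(2θ).
Outer (θ from 0 to 2π): 8π.

Therefore ∮_C F · dr = 8π.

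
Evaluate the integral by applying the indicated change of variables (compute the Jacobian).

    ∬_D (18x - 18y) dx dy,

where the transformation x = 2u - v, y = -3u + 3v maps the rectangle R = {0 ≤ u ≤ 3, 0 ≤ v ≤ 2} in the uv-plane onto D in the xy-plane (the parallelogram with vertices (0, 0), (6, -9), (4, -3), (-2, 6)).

Compute the Jacobian determinant of (x, y) with respect to (u, v):

    ∂(x,y)/∂(u,v) = | 2  -1 | = (2)(3) - (-1)(-3) = 3.
                   | -3  3 |

Its absolute value is |J| = 3 (the area scaling factor).

Substituting x = 2u - v, y = -3u + 3v into the integrand,

    18x - 18y → 90u - 72v,

so the integral becomes

    ∬_R (90u - 72v) · |J| du dv = ∫_0^3 ∫_0^2 (270u - 216v) dv du.

Inner (v): 540u - 432.
Outer (u): 1134.

Therefore ∬_D (18x - 18y) dx dy = 1134.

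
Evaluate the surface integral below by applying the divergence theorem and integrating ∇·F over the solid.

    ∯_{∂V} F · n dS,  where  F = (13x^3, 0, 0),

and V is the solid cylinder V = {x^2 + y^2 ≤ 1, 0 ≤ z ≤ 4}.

By the divergence theorem,

    ∯_{∂V} F · n dS = ∭_V (∇ · F) dV.

Compute the divergence:
    ∇ · F = ∂F_x/∂x + ∂F_y/∂y + ∂F_z/∂z = 39x^2 + 0 + 0 = 39x^2.

In cylindrical coordinates, x = r cos(θ), y = r sin(θ), z = z, dV = r dr dθ dz, with 0 ≤ r ≤ 1, 0 ≤ θ ≤ 2π, 0 ≤ z ≤ 4.

The integrand, after substitution and multiplying by the volume element, becomes (39r^2cos(θ)^2) · r, so

    ∭_V (∇·F) dV = ∫_0^{2π} ∫_0^{1} ∫_0^{4} (39r^2cos(θ)^2) · r dz dr dθ.

Inner (z from 0 to 4): 156r^3cos(θ)^2.
Middle (r from 0 to 1): 39cos(θ)^2.
Outer (θ from 0 to 2π): 39π.

Therefore ∯_{∂V} F · n dS = 39π.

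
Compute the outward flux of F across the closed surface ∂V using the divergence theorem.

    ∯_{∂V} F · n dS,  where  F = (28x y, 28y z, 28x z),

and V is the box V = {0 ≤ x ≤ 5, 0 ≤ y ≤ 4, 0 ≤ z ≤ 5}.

By the divergence theorem,

    ∯_{∂V} F · n dS = ∭_V (∇ · F) dV.

Compute the divergence:
    ∇ · F = ∂F_x/∂x + ∂F_y/∂y + ∂F_z/∂z = 28y + 28z + 28x = 28x + 28y + 28z.

V is a rectangular box, so dV = dx dy dz with 0 ≤ x ≤ 5, 0 ≤ y ≤ 4, 0 ≤ z ≤ 5.

Integrate (28x + 28y + 28z) over V as an iterated integral:

    ∭_V (∇·F) dV = ∫_0^{5} ∫_0^{4} ∫_0^{5} (28x + 28y + 28z) dz dy dx.

Inner (z from 0 to 5): 140x + 140y + 350.
Middle (y from 0 to 4): 560x + 2520.
Outer (x from 0 to 5): 19600.

Therefore ∯_{∂V} F · n dS = 19600.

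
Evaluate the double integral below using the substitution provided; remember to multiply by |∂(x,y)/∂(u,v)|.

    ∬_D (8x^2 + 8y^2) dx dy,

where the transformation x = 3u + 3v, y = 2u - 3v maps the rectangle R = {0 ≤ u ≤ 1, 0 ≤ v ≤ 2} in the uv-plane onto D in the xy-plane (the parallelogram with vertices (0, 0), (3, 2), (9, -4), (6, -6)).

Compute the Jacobian determinant of (x, y) with respect to (u, v):

    ∂(x,y)/∂(u,v) = | 3  3 | = (3)(-3) - (3)(2) = -15.
                   | 2  -3 |

Its absolute value is |J| = 15 (the area scaling factor).

Substituting x = 3u + 3v, y = 2u - 3v into the integrand,

    8x^2 + 8y^2 → 104u^2 + 48u v + 144v^2,

so the integral becomes

    ∬_R (104u^2 + 48u v + 144v^2) · |J| du dv = ∫_0^1 ∫_0^2 (1560u^2 + 720u v + 2160v^2) dv du.

Inner (v): 3120u^2 + 1440u + 5760.
Outer (u): 7520.

Therefore ∬_D (8x^2 + 8y^2) dx dy = 7520.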